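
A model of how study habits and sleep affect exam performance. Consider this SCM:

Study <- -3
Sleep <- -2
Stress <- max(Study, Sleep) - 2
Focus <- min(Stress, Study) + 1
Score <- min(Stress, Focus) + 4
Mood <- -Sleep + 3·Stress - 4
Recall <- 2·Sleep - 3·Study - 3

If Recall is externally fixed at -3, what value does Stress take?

Intervening sets Recall = -3 and removes its equation (Recall <- 2·Sleep - 3·Study - 3).
Stress is not downstream of the intervention, so its value is determined by the original equations.
Stress = max(Study, Sleep) - 2  [with Study=-3, Sleep=-2]  = -4

-4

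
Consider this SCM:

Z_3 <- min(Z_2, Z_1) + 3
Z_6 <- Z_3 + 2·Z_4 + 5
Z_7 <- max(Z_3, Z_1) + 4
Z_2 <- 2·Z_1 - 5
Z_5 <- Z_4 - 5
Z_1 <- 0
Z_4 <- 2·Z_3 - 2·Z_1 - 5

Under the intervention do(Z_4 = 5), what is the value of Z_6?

13

Under do(Z_4=5), the mechanism Z_4 <- 2·Z_3 - 2·Z_1 - 5 is discarded; Z_4 is fixed at 5.
Z_2 = 2·Z_1 - 5  [with Z_1=0]  = -5
Z_3 = min(Z_2, Z_1) + 3  [with Z_2=-5, Z_1=0]  = -2
Z_6 = Z_3 + 2·Z_4 + 5  [with Z_3=-2, Z_4=5]  = 13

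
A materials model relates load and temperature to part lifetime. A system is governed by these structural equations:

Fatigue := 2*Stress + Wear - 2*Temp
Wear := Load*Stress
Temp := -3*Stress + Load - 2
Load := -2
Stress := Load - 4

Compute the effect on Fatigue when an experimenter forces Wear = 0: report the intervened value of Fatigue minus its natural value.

-12

Intervening sets Wear = 0 and removes its equation (Wear := Load*Stress).
Stress = Load - 4  [with Load=-2]  = -6
Temp = -3*Stress + Load - 2  [with Stress=-6, Load=-2]  = 14
Fatigue = 2*Stress + Wear - 2*Temp  [with Stress=-6, Wear=0, Temp=14]  = -40
Without intervention: Stress = Load - 4  [with Load=-2]  = -6; Temp = -3*Stress + Load - 2  [with Stress=-6, Load=-2]  = 14; Wear = Load*Stress  [with Load=-2, Stress=-6]  = 12; Fatigue = 2*Stress + Wear - 2*Temp  [with Stress=-6, Wear=12, Temp=14]  = -28.
Change = -40 − (-28) = -12.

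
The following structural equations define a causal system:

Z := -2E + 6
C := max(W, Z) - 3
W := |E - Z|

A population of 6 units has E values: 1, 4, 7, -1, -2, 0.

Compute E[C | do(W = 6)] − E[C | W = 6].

1

The intervention sets W=6 in all 6 units regardless of E. Recomputing C per unit gives 3, 3, 3, 5, 7, 3; average 4.
E[C|W=6] averages over only the 2 units with W=6 (E = 4, 0): C = 3, 3, mean 3.
Difference = 4 − 3 = 1.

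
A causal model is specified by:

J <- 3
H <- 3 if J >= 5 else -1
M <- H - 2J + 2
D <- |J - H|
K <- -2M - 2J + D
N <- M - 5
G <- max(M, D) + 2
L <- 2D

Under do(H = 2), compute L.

2

do(H=2) replaces the equation H <- 3 if J >= 5 else -1 with the constant H = 2.
D = |J - H|  [with J=3, H=2]  = 1
L = 2D  [with D=1]  = 2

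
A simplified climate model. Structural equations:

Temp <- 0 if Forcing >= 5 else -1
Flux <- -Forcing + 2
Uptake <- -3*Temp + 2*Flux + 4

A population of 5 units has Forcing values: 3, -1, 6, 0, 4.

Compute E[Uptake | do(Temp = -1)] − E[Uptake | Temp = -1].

Every unit gets Temp=-1 under the intervention. Uptake values become 5, 13, -1, 11, 3; E[Uptake|do(Temp=-1)] = 6.2.
Conditioning on Temp=-1 selects the 4 unit(s) with Forcing ∈ {3, -1, 0, 4}. Their Uptake values: 5, 13, 11, 3. Mean = 8.
Difference = 6.2 − 8 = -1.8.

-1.8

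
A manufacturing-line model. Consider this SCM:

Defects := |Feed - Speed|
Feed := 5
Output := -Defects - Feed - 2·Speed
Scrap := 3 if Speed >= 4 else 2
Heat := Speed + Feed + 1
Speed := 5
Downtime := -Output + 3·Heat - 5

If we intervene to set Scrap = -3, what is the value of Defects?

The intervention breaks the incoming arrows to Scrap: Scrap := 3 if Speed >= 4 else 2 no longer applies, and Scrap = -3.
Since Defects is not a descendant of the intervened variable, it is unaffected.
Defects = |Feed - Speed|  [with Feed=5, Speed=5]  = 0

0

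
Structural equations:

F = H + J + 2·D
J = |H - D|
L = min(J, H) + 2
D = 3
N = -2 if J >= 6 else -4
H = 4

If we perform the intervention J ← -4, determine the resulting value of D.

Under do(J=-4), the mechanism J = |H - D| is discarded; J is fixed at -4.
Since D is not a descendant of the intervened variable, it is unaffected.

3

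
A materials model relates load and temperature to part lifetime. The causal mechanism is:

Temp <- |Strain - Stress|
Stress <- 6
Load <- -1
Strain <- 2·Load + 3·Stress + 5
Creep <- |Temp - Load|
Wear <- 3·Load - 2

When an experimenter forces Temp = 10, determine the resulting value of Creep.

Intervening sets Temp = 10 and removes its equation (Temp <- |Strain - Stress|).
Creep = |Temp - Load|  [with Temp=10, Load=-1]  = 11

11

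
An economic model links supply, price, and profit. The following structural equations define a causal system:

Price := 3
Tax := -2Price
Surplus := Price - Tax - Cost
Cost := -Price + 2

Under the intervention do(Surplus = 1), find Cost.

The intervention breaks the incoming arrows to Surplus: Surplus := Price - Tax - Cost no longer applies, and Surplus = 1.
Since Cost is not a descendant of the intervened variable, it is unaffected.
Cost = -Price + 2  [with Price=3]  = -1

-1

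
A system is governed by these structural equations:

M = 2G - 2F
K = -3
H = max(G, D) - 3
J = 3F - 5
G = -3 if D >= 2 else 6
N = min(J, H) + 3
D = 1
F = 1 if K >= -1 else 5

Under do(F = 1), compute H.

Intervening sets F = 1 and removes its equation (F = 1 if K >= -1 else 5).
No directed path runs from F to H, so H keeps its natural value.
G = -3 if D >= 2 else 6  [with D=1]  = 6
H = max(G, D) - 3  [with G=6, D=1]  = 3

3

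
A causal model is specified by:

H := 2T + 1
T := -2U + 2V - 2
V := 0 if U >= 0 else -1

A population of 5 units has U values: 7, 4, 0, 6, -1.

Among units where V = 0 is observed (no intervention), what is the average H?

Conditioning on V=0 selects the 4 unit(s) with U ∈ {7, 4, 0, 6}. Their H values: -31, -19, -3, -27. Mean = -20.

-20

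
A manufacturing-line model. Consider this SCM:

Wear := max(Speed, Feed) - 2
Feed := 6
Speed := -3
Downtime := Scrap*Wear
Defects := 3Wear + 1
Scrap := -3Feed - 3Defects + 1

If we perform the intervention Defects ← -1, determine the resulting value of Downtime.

Under do(Defects=-1), the mechanism Defects := 3Wear + 1 is discarded; Defects is fixed at -1.
Wear = max(Speed, Feed) - 2  [with Speed=-3, Feed=6]  = 4
Scrap = -3Feed - 3Defects + 1  [with Feed=6, Defects=-1]  = -14
Downtime = Scrap*Wear  [with Scrap=-14, Wear=4]  = -56

-56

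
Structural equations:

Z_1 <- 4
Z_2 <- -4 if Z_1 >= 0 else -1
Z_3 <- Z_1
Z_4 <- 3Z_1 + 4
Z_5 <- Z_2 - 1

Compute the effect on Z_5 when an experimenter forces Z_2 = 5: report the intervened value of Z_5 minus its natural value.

9

do(Z_2=5) replaces the equation Z_2 <- -4 if Z_1 >= 0 else -1 with the constant Z_2 = 5.
Z_5 = Z_2 - 1  [with Z_2=5]  = 4
Without intervention: Z_2 = -4 if Z_1 >= 0 else -1  [with Z_1=4]  = -4; Z_5 = Z_2 - 1  [with Z_2=-4]  = -5.
Change = 4 − (-5) = 9.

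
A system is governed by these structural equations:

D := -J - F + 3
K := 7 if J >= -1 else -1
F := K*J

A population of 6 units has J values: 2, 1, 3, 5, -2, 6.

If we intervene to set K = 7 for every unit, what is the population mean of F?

17.5

Every unit gets K=7 under the intervention. F values become 14, 7, 21, 35, -14, 42; E[F|do(K=7)] = 17.5.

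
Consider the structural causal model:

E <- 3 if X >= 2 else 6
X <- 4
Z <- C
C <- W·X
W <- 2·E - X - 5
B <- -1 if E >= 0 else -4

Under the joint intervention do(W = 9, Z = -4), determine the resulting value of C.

36

The joint intervention fixes W = 9, Z = -4, removing each variable's own equation.
C = W·X  [with W=9, X=4]  = 36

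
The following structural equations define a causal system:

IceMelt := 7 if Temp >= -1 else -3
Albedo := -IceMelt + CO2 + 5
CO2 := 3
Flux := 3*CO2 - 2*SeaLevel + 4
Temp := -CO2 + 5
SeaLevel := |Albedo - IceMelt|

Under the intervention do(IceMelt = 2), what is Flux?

5

The intervention breaks the incoming arrows to IceMelt: IceMelt := 7 if Temp >= -1 else -3 no longer applies, and IceMelt = 2.
Albedo = -IceMelt + CO2 + 5  [with IceMelt=2, CO2=3]  = 6
SeaLevel = |Albedo - IceMelt|  [with Albedo=6, IceMelt=2]  = 4
Flux = 3*CO2 - 2*SeaLevel + 4  [with CO2=3, SeaLevel=4]  = 5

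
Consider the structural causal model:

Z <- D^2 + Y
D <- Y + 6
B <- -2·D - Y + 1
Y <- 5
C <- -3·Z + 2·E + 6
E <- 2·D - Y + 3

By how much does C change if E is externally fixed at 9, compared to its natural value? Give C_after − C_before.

-22

The intervention breaks the incoming arrows to E: E <- 2·D - Y + 3 no longer applies, and E = 9.
D = Y + 6  [with Y=5]  = 11
Z = D^2 + Y  [with D=11, Y=5]  = 126
C = -3·Z + 2·E + 6  [with Z=126, E=9]  = -354
Without intervention: D = Y + 6  [with Y=5]  = 11; E = 2·D - Y + 3  [with D=11, Y=5]  = 20; Z = D^2 + Y  [with D=11, Y=5]  = 126; C = -3·Z + 2·E + 6  [with Z=126, E=20]  = -332.
Change = -354 − (-332) = -22.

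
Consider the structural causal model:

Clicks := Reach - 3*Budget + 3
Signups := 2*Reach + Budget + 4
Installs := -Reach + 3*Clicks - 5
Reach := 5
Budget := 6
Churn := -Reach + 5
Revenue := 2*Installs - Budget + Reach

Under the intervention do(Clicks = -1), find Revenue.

The intervention breaks the incoming arrows to Clicks: Clicks := Reach - 3*Budget + 3 no longer applies, and Clicks = -1.
Installs = -Reach + 3*Clicks - 5  [with Reach=5, Clicks=-1]  = -13
Revenue = 2*Installs - Budget + Reach  [with Installs=-13, Budget=6, Reach=5]  = -27

-27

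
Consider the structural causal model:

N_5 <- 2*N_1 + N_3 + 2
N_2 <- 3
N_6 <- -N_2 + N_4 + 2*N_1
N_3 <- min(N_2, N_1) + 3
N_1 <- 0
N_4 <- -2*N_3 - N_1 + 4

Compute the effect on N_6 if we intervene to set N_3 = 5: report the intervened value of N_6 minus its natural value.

-4

The intervention breaks the incoming arrows to N_3: N_3 <- min(N_2, N_1) + 3 no longer applies, and N_3 = 5.
N_4 = -2*N_3 - N_1 + 4  [with N_3=5, N_1=0]  = -6
N_6 = -N_2 + N_4 + 2*N_1  [with N_2=3, N_4=-6, N_1=0]  = -9
Without intervention: N_3 = min(N_2, N_1) + 3  [with N_2=3, N_1=0]  = 3; N_4 = -2*N_3 - N_1 + 4  [with N_3=3, N_1=0]  = -2; N_6 = -N_2 + N_4 + 2*N_1  [with N_2=3, N_4=-2, N_1=0]  = -5.
Change = -9 − (-5) = -4.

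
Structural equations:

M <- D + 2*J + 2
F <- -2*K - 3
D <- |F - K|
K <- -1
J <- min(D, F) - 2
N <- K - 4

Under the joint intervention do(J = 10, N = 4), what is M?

22

The joint intervention fixes J = 10, N = 4, removing each variable's own equation.
F = -2*K - 3  [with K=-1]  = -1
D = |F - K|  [with F=-1, K=-1]  = 0
M = D + 2*J + 2  [with D=0, J=10]  = 22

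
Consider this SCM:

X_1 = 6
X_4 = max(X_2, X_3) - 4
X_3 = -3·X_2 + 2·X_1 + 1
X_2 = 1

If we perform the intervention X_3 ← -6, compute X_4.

The intervention breaks the incoming arrows to X_3: X_3 = -3·X_2 + 2·X_1 + 1 no longer applies, and X_3 = -6.
X_4 = max(X_2, X_3) - 4  [with X_2=1, X_3=-6]  = -3

-3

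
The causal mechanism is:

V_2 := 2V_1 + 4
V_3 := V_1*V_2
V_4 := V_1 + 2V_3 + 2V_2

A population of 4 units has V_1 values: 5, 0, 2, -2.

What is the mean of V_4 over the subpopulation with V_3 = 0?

3

Conditioning on V_3=0 selects the 2 unit(s) with V_1 ∈ {0, -2}. Their V_4 values: 8, -2. Mean = 3.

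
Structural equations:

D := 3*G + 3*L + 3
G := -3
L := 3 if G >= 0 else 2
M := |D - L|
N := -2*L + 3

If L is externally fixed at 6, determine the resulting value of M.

6

Under do(L=6), the mechanism L := 3 if G >= 0 else 2 is discarded; L is fixed at 6.
D = 3*G + 3*L + 3  [with G=-3, L=6]  = 12
M = |D - L|  [with D=12, L=6]  = 6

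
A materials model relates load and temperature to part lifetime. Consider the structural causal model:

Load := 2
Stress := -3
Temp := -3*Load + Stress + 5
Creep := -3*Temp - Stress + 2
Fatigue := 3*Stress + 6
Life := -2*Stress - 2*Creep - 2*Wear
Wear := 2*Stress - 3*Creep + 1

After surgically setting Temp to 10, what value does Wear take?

do(Temp=10) replaces the equation Temp := -3*Load + Stress + 5 with the constant Temp = 10.
Creep = -3*Temp - Stress + 2  [with Temp=10, Stress=-3]  = -25
Wear = 2*Stress - 3*Creep + 1  [with Stress=-3, Creep=-25]  = 70

70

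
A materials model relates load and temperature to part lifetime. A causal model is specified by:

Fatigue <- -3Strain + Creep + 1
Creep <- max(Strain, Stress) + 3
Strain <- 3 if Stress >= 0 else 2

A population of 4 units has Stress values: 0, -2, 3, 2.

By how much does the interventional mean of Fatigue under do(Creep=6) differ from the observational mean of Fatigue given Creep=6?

Every unit gets Creep=6 under the intervention. Fatigue values become -2, 1, -2, -2; E[Fatigue|do(Creep=6)] = -1.25.
Observing Creep=6 restricts to units where Creep's equation naturally yields 6: Stress ∈ {0, 3, 2}. In that subpopulation Fatigue = -2, -2, -2, mean -2.
Difference = -1.25 − (-2) = 0.75.

0.75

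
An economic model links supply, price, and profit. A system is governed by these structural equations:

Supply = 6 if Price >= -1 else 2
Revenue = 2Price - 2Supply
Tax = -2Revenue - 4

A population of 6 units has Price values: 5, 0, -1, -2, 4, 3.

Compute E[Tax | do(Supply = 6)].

14

The intervention sets Supply=6 in all 6 units regardless of Price. Recomputing Tax per unit gives 0, 20, 24, 28, 4, 8; average 14.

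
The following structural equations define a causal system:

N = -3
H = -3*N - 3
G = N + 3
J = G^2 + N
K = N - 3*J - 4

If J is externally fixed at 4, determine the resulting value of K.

Intervening sets J = 4 and removes its equation (J = G^2 + N).
K = N - 3*J - 4  [with N=-3, J=4]  = -19

-19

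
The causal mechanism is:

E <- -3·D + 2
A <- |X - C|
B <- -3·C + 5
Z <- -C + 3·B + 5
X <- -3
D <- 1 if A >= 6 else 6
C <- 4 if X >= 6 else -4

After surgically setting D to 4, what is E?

Under do(D=4), the mechanism D <- 1 if A >= 6 else 6 is discarded; D is fixed at 4.
E = -3·D + 2  [with D=4]  = -10

-10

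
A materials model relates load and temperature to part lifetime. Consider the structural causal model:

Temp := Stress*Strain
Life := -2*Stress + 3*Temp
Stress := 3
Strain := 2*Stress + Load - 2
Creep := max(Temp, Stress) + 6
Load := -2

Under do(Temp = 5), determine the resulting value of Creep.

11

Intervening sets Temp = 5 and removes its equation (Temp := Stress*Strain).
Creep = max(Temp, Stress) + 6  [with Temp=5, Stress=3]  = 11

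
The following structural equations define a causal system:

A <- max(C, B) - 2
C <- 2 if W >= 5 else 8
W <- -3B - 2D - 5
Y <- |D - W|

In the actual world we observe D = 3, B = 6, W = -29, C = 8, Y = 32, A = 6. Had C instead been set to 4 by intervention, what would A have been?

Under do(C=4), the mechanism C <- 2 if W >= 5 else 8 is discarded; C is fixed at 4.
A = max(C, B) - 2  [with C=4, B=6]  = 4

4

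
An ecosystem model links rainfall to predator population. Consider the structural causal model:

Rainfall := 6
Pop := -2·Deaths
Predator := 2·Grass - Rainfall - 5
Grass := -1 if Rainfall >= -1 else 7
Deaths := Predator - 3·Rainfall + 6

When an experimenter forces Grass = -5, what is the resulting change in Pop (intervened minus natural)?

do(Grass=-5) replaces the equation Grass := -1 if Rainfall >= -1 else 7 with the constant Grass = -5.
Predator = 2·Grass - Rainfall - 5  [with Grass=-5, Rainfall=6]  = -21
Deaths = Predator - 3·Rainfall + 6  [with Predator=-21, Rainfall=6]  = -33
Pop = -2·Deaths  [with Deaths=-33]  = 66
Without intervention: Grass = -1 if Rainfall >= -1 else 7  [with Rainfall=6]  = -1; Predator = 2·Grass - Rainfall - 5  [with Grass=-1, Rainfall=6]  = -13; Deaths = Predator - 3·Rainfall + 6  [with Predator=-13, Rainfall=6]  = -25; Pop = -2·Deaths  [with Deaths=-25]  = 50.
Change = 66 − 50 = 16.

16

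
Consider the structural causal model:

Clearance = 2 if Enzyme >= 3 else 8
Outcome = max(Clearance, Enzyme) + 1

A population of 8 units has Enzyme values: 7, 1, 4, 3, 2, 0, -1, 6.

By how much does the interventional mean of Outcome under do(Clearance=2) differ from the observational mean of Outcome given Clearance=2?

The intervention sets Clearance=2 in all 8 units regardless of Enzyme. Recomputing Outcome per unit gives 8, 3, 5, 4, 3, 3, 3, 7; average 4.5.
E[Outcome|Clearance=2] averages over only the 4 units with Clearance=2 (Enzyme = 7, 4, 3, 6): Outcome = 8, 5, 4, 7, mean 6.
Difference = 4.5 − 6 = -1.5.

-1.5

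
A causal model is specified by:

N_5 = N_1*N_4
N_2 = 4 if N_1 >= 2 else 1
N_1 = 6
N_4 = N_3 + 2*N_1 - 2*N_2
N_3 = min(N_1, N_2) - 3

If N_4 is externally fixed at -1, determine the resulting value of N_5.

-6

Intervening sets N_4 = -1 and removes its equation (N_4 = N_3 + 2*N_1 - 2*N_2).
N_5 = N_1*N_4  [with N_1=6, N_4=-1]  = -6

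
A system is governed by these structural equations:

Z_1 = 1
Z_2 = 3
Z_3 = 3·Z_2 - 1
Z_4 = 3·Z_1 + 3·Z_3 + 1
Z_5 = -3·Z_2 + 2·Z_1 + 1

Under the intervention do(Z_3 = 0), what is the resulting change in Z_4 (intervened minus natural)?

-24

The intervention breaks the incoming arrows to Z_3: Z_3 = 3·Z_2 - 1 no longer applies, and Z_3 = 0.
Z_4 = 3·Z_1 + 3·Z_3 + 1  [with Z_1=1, Z_3=0]  = 4
Without intervention: Z_3 = 3·Z_2 - 1  [with Z_2=3]  = 8; Z_4 = 3·Z_1 + 3·Z_3 + 1  [with Z_1=1, Z_3=8]  = 28.
Change = 4 − 28 = -24.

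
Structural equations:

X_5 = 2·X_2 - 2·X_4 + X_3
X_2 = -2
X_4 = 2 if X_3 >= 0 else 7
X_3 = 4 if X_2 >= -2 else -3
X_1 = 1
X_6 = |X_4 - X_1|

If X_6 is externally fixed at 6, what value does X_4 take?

2

do(X_6=6) replaces the equation X_6 = |X_4 - X_1| with the constant X_6 = 6.
No directed path runs from X_6 to X_4, so X_4 keeps its natural value.
X_3 = 4 if X_2 >= -2 else -3  [with X_2=-2]  = 4
X_4 = 2 if X_3 >= 0 else 7  [with X_3=4]  = 2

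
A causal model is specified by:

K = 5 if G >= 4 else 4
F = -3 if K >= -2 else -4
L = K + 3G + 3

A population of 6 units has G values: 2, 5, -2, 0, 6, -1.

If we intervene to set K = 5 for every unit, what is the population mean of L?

Under do(K=5), K's equation is replaced by K=5 for every unit. Per-unit L: 14, 23, 2, 8, 26, 5. Mean = 13.

13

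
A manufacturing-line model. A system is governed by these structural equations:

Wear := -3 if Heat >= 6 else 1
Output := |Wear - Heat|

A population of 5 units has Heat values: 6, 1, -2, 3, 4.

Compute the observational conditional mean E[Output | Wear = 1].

E[Output|Wear=1] averages over only the 4 units with Wear=1 (Heat = 1, -2, 3, 4): Output = 0, 3, 2, 3, mean 2.

2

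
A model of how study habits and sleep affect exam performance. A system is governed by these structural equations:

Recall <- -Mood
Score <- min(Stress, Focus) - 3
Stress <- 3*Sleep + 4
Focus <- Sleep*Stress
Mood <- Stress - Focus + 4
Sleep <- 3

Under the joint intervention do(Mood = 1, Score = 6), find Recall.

-1

Setting Mood = 1, Score = 6 by intervention discards those variables' equations.
Recall = -Mood  [with Mood=1]  = -1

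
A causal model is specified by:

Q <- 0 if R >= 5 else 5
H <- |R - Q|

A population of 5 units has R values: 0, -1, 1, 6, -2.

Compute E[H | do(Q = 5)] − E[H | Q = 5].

-0.9

Under do(Q=5), Q's equation is replaced by Q=5 for every unit. Per-unit H: 5, 6, 4, 1, 7. Mean = 4.6.
E[H|Q=5] averages over only the 4 units with Q=5 (R = 0, -1, 1, -2): H = 5, 6, 4, 7, mean 5.5.
Difference = 4.6 − 5.5 = -0.9.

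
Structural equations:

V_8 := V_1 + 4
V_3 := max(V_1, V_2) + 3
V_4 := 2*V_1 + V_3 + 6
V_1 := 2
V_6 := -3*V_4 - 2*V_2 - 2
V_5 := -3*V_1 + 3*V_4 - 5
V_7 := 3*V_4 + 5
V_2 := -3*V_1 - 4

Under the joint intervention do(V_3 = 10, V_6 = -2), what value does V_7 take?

65

Under do(V_3 = 10, V_6 = -2), each intervened variable's structural equation is replaced by its fixed value.
V_4 = 2*V_1 + V_3 + 6  [with V_1=2, V_3=10]  = 20
V_7 = 3*V_4 + 5  [with V_4=20]  = 65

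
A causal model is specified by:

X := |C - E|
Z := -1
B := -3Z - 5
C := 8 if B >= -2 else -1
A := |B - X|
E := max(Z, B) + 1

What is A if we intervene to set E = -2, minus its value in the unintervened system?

2

Under do(E=-2), the mechanism E := max(Z, B) + 1 is discarded; E is fixed at -2.
B = -3Z - 5  [with Z=-1]  = -2
C = 8 if B >= -2 else -1  [with B=-2]  = 8
X = |C - E|  [with C=8, E=-2]  = 10
A = |B - X|  [with B=-2, X=10]  = 12
Without intervention: B = -3Z - 5  [with Z=-1]  = -2; C = 8 if B >= -2 else -1  [with B=-2]  = 8; E = max(Z, B) + 1  [with Z=-1, B=-2]  = 0; X = |C - E|  [with C=8, E=0]  = 8; A = |B - X|  [with B=-2, X=8]  = 10.
Change = 12 − 10 = 2.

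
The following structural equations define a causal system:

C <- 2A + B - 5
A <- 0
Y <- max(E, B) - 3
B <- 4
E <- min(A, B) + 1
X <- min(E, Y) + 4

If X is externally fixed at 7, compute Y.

1

do(X=7) replaces the equation X <- min(E, Y) + 4 with the constant X = 7.
No directed path runs from X to Y, so Y keeps its natural value.
E = min(A, B) + 1  [with A=0, B=4]  = 1
Y = max(E, B) - 3  [with E=1, B=4]  = 1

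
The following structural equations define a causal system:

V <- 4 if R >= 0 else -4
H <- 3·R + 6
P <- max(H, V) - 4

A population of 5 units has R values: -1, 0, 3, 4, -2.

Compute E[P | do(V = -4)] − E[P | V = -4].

6.9

Every unit gets V=-4 under the intervention. P values become -1, 2, 11, 14, -4; E[P|do(V=-4)] = 4.4.
Observing V=-4 restricts to units where V's equation naturally yields -4: R ∈ {-1, -2}. In that subpopulation P = -1, -4, mean -2.5.
Difference = 4.4 − (-2.5) = 6.9.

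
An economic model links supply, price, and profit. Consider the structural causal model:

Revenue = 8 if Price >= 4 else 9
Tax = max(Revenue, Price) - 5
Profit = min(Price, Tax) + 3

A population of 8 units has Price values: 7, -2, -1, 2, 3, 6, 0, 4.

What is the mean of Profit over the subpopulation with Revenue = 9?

Observing Revenue=9 restricts to units where Revenue's equation naturally yields 9: Price ∈ {-2, -1, 2, 3, 0}. In that subpopulation Profit = 1, 2, 5, 6, 3, mean 3.4.

3.4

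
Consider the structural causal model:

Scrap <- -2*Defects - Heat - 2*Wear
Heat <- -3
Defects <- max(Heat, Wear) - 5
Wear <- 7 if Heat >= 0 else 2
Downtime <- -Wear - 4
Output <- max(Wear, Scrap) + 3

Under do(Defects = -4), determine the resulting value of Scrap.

7

The intervention breaks the incoming arrows to Defects: Defects <- max(Heat, Wear) - 5 no longer applies, and Defects = -4.
Wear = 7 if Heat >= 0 else 2  [with Heat=-3]  = 2
Scrap = -2*Defects - Heat - 2*Wear  [with Defects=-4, Heat=-3, Wear=2]  = 7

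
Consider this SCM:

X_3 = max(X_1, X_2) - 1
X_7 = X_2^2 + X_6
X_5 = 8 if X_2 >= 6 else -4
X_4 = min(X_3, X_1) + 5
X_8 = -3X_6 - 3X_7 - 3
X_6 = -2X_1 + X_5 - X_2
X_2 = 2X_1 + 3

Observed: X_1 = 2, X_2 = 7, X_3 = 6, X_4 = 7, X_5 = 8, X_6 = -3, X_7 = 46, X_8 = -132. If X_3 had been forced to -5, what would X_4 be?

0

The intervention breaks the incoming arrows to X_3: X_3 = max(X_1, X_2) - 1 no longer applies, and X_3 = -5.
X_4 = min(X_3, X_1) + 5  [with X_3=-5, X_1=2]  = 0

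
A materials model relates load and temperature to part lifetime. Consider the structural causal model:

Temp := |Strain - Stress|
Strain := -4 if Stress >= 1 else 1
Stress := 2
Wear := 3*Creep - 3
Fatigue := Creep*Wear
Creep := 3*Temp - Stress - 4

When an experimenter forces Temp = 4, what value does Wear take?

15

do(Temp=4) replaces the equation Temp := |Strain - Stress| with the constant Temp = 4.
Creep = 3*Temp - Stress - 4  [with Temp=4, Stress=2]  = 6
Wear = 3*Creep - 3  [with Creep=6]  = 15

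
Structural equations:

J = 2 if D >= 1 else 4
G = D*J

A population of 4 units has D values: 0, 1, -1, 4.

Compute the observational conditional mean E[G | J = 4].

Conditioning on J=4 selects the 2 unit(s) with D ∈ {0, -1}. Their G values: 0, -4. Mean = -2.

-2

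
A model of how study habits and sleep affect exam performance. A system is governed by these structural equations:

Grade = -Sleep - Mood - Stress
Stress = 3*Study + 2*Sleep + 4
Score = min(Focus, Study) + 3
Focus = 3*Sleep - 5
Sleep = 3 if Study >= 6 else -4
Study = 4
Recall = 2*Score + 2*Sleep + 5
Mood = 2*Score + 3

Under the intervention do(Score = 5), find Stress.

do(Score=5) replaces the equation Score = min(Focus, Study) + 3 with the constant Score = 5.
Stress is not downstream of the intervention, so its value is determined by the original equations.
Sleep = 3 if Study >= 6 else -4  [with Study=4]  = -4
Stress = 3*Study + 2*Sleep + 4  [with Study=4, Sleep=-4]  = 8

8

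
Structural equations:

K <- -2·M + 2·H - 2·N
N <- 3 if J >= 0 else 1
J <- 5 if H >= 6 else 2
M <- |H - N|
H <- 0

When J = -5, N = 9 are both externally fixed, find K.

Under do(J = -5, N = 9), each intervened variable's structural equation is replaced by its fixed value.
M = |H - N|  [with H=0, N=9]  = 9
K = -2·M + 2·H - 2·N  [with M=9, H=0, N=9]  = -36

-36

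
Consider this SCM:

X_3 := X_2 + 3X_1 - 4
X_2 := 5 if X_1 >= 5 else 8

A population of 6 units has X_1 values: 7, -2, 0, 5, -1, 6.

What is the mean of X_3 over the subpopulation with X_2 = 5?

19

Conditioning on X_2=5 selects the 3 unit(s) with X_1 ∈ {7, 5, 6}. Their X_3 values: 22, 16, 19. Mean = 19.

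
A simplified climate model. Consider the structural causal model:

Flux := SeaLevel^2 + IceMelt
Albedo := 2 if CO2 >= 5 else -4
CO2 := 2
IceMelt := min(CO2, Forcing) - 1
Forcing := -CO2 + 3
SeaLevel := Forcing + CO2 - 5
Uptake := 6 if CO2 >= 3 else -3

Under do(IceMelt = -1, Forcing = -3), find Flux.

Setting IceMelt = -1, Forcing = -3 by intervention discards those variables' equations.
SeaLevel = Forcing + CO2 - 5  [with Forcing=-3, CO2=2]  = -6
Flux = SeaLevel^2 + IceMelt  [with SeaLevel=-6, IceMelt=-1]  = 35

35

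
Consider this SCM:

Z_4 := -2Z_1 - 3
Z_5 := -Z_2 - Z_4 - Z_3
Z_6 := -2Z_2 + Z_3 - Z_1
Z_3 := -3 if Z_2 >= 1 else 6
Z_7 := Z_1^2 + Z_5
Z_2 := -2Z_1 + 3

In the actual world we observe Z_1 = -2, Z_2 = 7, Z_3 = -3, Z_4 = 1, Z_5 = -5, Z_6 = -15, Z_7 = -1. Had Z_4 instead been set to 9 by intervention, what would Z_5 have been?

Intervening sets Z_4 = 9 and removes its equation (Z_4 := -2Z_1 - 3).
Z_2 = -2Z_1 + 3  [with Z_1=-2]  = 7
Z_3 = -3 if Z_2 >= 1 else 6  [with Z_2=7]  = -3
Z_5 = -Z_2 - Z_4 - Z_3  [with Z_2=7, Z_4=9, Z_3=-3]  = -13

-13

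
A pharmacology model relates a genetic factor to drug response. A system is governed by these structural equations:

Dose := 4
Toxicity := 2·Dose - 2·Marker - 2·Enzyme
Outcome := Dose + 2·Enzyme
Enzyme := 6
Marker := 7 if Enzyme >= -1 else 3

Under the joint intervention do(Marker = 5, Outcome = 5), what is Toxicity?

-14

The joint intervention fixes Marker = 5, Outcome = 5, removing each variable's own equation.
Toxicity = 2·Dose - 2·Marker - 2·Enzyme  [with Dose=4, Marker=5, Enzyme=6]  = -14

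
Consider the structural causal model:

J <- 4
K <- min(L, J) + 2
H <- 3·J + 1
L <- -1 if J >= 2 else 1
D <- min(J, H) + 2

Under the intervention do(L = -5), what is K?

The intervention breaks the incoming arrows to L: L <- -1 if J >= 2 else 1 no longer applies, and L = -5.
K = min(L, J) + 2  [with L=-5, J=4]  = -3

-3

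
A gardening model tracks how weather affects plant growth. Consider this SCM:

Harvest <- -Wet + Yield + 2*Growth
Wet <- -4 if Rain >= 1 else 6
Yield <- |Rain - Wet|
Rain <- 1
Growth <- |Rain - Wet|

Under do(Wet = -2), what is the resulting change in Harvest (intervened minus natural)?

-8

do(Wet=-2) replaces the equation Wet <- -4 if Rain >= 1 else 6 with the constant Wet = -2.
Growth = |Rain - Wet|  [with Rain=1, Wet=-2]  = 3
Yield = |Rain - Wet|  [with Rain=1, Wet=-2]  = 3
Harvest = -Wet + Yield + 2*Growth  [with Wet=-2, Yield=3, Growth=3]  = 11
Without intervention: Wet = -4 if Rain >= 1 else 6  [with Rain=1]  = -4; Growth = |Rain - Wet|  [with Rain=1, Wet=-4]  = 5; Yield = |Rain - Wet|  [with Rain=1, Wet=-4]  = 5; Harvest = -Wet + Yield + 2*Growth  [with Wet=-4, Yield=5, Growth=5]  = 19.
Change = 11 − 19 = -8.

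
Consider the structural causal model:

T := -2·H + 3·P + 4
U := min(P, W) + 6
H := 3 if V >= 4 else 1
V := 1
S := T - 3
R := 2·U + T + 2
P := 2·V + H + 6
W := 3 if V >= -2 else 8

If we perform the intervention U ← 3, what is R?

37

Intervening sets U = 3 and removes its equation (U := min(P, W) + 6).
H = 3 if V >= 4 else 1  [with V=1]  = 1
P = 2·V + H + 6  [with V=1, H=1]  = 9
T = -2·H + 3·P + 4  [with H=1, P=9]  = 29
R = 2·U + T + 2  [with U=3, T=29]  = 37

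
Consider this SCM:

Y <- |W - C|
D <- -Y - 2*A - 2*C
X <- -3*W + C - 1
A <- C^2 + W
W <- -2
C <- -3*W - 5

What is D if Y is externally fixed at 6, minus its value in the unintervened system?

-3

The intervention breaks the incoming arrows to Y: Y <- |W - C| no longer applies, and Y = 6.
C = -3*W - 5  [with W=-2]  = 1
A = C^2 + W  [with C=1, W=-2]  = -1
D = -Y - 2*A - 2*C  [with Y=6, A=-1, C=1]  = -6
Without intervention: C = -3*W - 5  [with W=-2]  = 1; Y = |W - C|  [with W=-2, C=1]  = 3; A = C^2 + W  [with C=1, W=-2]  = -1; D = -Y - 2*A - 2*C  [with Y=3, A=-1, C=1]  = -3.
Change = -6 − (-3) = -3.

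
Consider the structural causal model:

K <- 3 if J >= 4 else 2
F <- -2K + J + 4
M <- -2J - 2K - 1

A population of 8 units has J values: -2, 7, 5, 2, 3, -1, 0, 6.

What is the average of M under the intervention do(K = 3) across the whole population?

Under do(K=3), K's equation is replaced by K=3 for every unit. Per-unit M: -3, -21, -17, -11, -13, -5, -7, -19. Mean = -12.

-12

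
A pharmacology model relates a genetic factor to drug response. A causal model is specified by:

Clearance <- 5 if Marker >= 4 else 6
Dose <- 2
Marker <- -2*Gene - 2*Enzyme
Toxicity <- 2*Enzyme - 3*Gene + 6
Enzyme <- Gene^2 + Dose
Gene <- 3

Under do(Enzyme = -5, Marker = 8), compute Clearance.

Setting Enzyme = -5, Marker = 8 by intervention discards those variables' equations.
Clearance = 5 if Marker >= 4 else 6  [with Marker=8]  = 5

5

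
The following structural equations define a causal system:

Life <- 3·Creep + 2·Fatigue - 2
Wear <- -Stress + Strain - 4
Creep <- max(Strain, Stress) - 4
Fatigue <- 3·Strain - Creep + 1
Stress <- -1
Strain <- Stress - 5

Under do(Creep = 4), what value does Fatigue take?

do(Creep=4) replaces the equation Creep <- max(Strain, Stress) - 4 with the constant Creep = 4.
Strain = Stress - 5  [with Stress=-1]  = -6
Fatigue = 3·Strain - Creep + 1  [with Strain=-6, Creep=4]  = -21

-21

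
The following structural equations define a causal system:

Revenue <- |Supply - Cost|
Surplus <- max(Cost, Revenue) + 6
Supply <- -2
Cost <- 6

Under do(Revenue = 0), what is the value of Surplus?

The intervention breaks the incoming arrows to Revenue: Revenue <- |Supply - Cost| no longer applies, and Revenue = 0.
Surplus = max(Cost, Revenue) + 6  [with Cost=6, Revenue=0]  = 12

12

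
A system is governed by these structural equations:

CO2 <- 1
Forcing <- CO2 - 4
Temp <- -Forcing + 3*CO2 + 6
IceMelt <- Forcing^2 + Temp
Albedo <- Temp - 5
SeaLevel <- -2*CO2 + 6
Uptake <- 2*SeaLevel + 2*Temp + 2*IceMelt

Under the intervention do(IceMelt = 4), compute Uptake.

The intervention breaks the incoming arrows to IceMelt: IceMelt <- Forcing^2 + Temp no longer applies, and IceMelt = 4.
Forcing = CO2 - 4  [with CO2=1]  = -3
Temp = -Forcing + 3*CO2 + 6  [with Forcing=-3, CO2=1]  = 12
SeaLevel = -2*CO2 + 6  [with CO2=1]  = 4
Uptake = 2*SeaLevel + 2*Temp + 2*IceMelt  [with SeaLevel=4, Temp=12, IceMelt=4]  = 40

40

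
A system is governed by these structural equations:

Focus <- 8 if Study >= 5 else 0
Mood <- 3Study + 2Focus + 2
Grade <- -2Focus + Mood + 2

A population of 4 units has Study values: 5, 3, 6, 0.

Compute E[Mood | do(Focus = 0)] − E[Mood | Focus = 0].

6

Under do(Focus=0), Focus's equation is replaced by Focus=0 for every unit. Per-unit Mood: 17, 11, 20, 2. Mean = 12.5.
Observing Focus=0 restricts to units where Focus's equation naturally yields 0: Study ∈ {3, 0}. In that subpopulation Mood = 11, 2, mean 6.5.
Difference = 12.5 − 6.5 = 6.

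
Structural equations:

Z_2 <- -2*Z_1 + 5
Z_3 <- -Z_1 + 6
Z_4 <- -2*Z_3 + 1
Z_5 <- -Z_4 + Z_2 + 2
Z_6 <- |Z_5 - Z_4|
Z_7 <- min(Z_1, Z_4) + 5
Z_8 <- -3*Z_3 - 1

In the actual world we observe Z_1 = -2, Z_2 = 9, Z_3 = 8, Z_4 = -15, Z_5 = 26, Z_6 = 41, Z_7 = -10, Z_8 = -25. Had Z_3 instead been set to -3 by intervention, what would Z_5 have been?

4

do(Z_3=-3) replaces the equation Z_3 <- -Z_1 + 6 with the constant Z_3 = -3.
Z_2 = -2*Z_1 + 5  [with Z_1=-2]  = 9
Z_4 = -2*Z_3 + 1  [with Z_3=-3]  = 7
Z_5 = -Z_4 + Z_2 + 2  [with Z_4=7, Z_2=9]  = 4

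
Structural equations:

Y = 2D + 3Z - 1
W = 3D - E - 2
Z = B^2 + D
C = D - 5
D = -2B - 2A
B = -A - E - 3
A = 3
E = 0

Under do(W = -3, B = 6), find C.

-23

Under do(W = -3, B = 6), each intervened variable's structural equation is replaced by its fixed value.
D = -2B - 2A  [with B=6, A=3]  = -18
C = D - 5  [with D=-18]  = -23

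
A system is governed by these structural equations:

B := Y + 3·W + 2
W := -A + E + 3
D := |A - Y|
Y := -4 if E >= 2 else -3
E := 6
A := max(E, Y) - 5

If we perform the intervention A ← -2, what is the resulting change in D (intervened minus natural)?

The intervention breaks the incoming arrows to A: A := max(E, Y) - 5 no longer applies, and A = -2.
Y = -4 if E >= 2 else -3  [with E=6]  = -4
D = |A - Y|  [with A=-2, Y=-4]  = 2
Without intervention: Y = -4 if E >= 2 else -3  [with E=6]  = -4; A = max(E, Y) - 5  [with E=6, Y=-4]  = 1; D = |A - Y|  [with A=1, Y=-4]  = 5.
Change = 2 − 5 = -3.

-3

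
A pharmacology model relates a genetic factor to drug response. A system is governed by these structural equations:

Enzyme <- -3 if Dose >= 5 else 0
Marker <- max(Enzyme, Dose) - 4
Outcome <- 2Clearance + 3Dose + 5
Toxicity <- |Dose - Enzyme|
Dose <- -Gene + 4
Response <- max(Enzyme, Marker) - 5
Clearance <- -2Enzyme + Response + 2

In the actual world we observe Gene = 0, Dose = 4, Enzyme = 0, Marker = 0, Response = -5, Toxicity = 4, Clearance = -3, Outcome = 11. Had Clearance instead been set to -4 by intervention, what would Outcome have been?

9

do(Clearance=-4) replaces the equation Clearance <- -2Enzyme + Response + 2 with the constant Clearance = -4.
Dose = -Gene + 4  [with Gene=0]  = 4
Outcome = 2Clearance + 3Dose + 5  [with Clearance=-4, Dose=4]  = 9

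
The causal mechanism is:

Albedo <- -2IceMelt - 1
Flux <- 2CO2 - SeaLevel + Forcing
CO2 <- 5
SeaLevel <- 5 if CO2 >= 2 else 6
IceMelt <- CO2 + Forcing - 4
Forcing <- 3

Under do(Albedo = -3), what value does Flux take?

Under do(Albedo=-3), the mechanism Albedo <- -2IceMelt - 1 is discarded; Albedo is fixed at -3.
Since Flux is not a descendant of the intervened variable, it is unaffected.
SeaLevel = 5 if CO2 >= 2 else 6  [with CO2=5]  = 5
Flux = 2CO2 - SeaLevel + Forcing  [with CO2=5, SeaLevel=5, Forcing=3]  = 8

8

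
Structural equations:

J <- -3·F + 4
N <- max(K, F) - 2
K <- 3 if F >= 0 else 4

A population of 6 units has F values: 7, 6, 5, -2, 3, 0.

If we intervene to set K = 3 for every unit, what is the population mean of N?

2.5

do(K=3) breaks K's dependence on F. With K=3 fixed, N across the units is 5, 4, 3, 1, 1, 1, mean 2.5.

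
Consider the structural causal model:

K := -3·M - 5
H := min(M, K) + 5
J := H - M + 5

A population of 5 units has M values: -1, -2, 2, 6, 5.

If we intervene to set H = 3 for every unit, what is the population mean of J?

6

Under do(H=3), H's equation is replaced by H=3 for every unit. Per-unit J: 9, 10, 6, 2, 3. Mean = 6.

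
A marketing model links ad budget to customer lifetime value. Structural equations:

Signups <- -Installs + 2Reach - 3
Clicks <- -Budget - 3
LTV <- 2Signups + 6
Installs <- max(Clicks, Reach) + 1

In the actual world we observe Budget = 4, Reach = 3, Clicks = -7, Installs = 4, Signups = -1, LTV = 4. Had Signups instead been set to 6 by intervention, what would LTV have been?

The intervention breaks the incoming arrows to Signups: Signups <- -Installs + 2Reach - 3 no longer applies, and Signups = 6.
LTV = 2Signups + 6  [with Signups=6]  = 18

18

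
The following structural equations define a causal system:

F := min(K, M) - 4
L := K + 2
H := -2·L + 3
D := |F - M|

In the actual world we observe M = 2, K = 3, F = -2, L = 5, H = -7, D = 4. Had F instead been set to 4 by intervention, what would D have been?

The intervention breaks the incoming arrows to F: F := min(K, M) - 4 no longer applies, and F = 4.
D = |F - M|  [with F=4, M=2]  = 2

2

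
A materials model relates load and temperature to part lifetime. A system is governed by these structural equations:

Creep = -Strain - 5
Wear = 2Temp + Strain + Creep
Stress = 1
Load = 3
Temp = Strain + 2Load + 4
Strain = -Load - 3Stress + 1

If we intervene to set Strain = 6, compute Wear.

27

The intervention breaks the incoming arrows to Strain: Strain = -Load - 3Stress + 1 no longer applies, and Strain = 6.
Temp = Strain + 2Load + 4  [with Strain=6, Load=3]  = 16
Creep = -Strain - 5  [with Strain=6]  = -11
Wear = 2Temp + Strain + Creep  [with Temp=16, Strain=6, Creep=-11]  = 27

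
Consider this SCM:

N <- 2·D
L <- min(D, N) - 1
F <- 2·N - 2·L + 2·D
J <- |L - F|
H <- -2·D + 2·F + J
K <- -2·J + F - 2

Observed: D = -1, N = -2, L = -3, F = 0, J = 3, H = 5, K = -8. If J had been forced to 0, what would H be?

2

The intervention breaks the incoming arrows to J: J <- |L - F| no longer applies, and J = 0.
N = 2·D  [with D=-1]  = -2
L = min(D, N) - 1  [with D=-1, N=-2]  = -3
F = 2·N - 2·L + 2·D  [with N=-2, L=-3, D=-1]  = 0
H = -2·D + 2·F + J  [with D=-1, F=0, J=0]  = 2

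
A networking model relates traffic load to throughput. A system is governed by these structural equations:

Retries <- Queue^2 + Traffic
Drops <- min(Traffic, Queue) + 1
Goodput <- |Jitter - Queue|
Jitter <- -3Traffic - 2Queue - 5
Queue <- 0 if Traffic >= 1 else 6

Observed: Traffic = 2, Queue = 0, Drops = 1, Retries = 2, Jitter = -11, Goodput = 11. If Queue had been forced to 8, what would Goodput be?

35

Under do(Queue=8), the mechanism Queue <- 0 if Traffic >= 1 else 6 is discarded; Queue is fixed at 8.
Jitter = -3Traffic - 2Queue - 5  [with Traffic=2, Queue=8]  = -27
Goodput = |Jitter - Queue|  [with Jitter=-27, Queue=8]  = 35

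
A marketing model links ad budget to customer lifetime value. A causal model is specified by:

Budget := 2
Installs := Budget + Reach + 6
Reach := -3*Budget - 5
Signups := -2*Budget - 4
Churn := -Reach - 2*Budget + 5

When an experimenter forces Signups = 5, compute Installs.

-3

Under do(Signups=5), the mechanism Signups := -2*Budget - 4 is discarded; Signups is fixed at 5.
Since Installs is not a descendant of the intervened variable, it is unaffected.
Reach = -3*Budget - 5  [with Budget=2]  = -11
Installs = Budget + Reach + 6  [with Budget=2, Reach=-11]  = -3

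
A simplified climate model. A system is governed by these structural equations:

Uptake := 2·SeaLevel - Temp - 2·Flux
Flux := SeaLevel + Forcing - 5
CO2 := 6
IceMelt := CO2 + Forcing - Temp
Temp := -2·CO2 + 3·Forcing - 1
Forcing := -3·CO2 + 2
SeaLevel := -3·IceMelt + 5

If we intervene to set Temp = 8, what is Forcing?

-16

Under do(Temp=8), the mechanism Temp := -2·CO2 + 3·Forcing - 1 is discarded; Temp is fixed at 8.
Since Forcing is not a descendant of the intervened variable, it is unaffected.
Forcing = -3·CO2 + 2  [with CO2=6]  = -16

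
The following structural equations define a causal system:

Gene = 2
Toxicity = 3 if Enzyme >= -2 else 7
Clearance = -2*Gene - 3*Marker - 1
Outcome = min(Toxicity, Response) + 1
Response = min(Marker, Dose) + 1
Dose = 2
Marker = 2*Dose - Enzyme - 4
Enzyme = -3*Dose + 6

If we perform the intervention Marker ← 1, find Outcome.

3

do(Marker=1) replaces the equation Marker = 2*Dose - Enzyme - 4 with the constant Marker = 1.
Enzyme = -3*Dose + 6  [with Dose=2]  = 0
Response = min(Marker, Dose) + 1  [with Marker=1, Dose=2]  = 2
Toxicity = 3 if Enzyme >= -2 else 7  [with Enzyme=0]  = 3
Outcome = min(Toxicity, Response) + 1  [with Toxicity=3, Response=2]  = 3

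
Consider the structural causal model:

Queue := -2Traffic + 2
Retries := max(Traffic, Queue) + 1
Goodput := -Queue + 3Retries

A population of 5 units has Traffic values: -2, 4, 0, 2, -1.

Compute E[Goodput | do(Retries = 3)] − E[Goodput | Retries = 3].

-0.8

Every unit gets Retries=3 under the intervention. Goodput values become 3, 15, 7, 11, 5; E[Goodput|do(Retries=3)] = 8.2.
E[Goodput|Retries=3] averages over only the 2 units with Retries=3 (Traffic = 0, 2): Goodput = 7, 11, mean 9.
Difference = 8.2 − 9 = -0.8.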